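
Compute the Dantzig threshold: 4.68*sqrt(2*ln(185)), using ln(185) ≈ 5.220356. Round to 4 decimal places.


ln(185) ≈ 5.220356.
2*ln(n) ≈ 10.440712.
sqrt(2*ln(n)) ≈ sqrt(10.440712) ≈ 3.231209.
threshold ≈ 4.68*3.231209 = 15.12205812 ≈ 15.1221.

15.1221


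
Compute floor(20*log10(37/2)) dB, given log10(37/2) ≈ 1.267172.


||x||/||e|| = 37/2.
log10(37/2) ≈ 1.267172.
20*log10(||x||/||e||) ≈ 20*1.267172 = 25.34344.
floor(25.34344) = 25.

25


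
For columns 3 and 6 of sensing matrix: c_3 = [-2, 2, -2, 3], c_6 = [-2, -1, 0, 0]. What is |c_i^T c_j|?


Inner product: -2*-2 + 2*-1 + -2*0 + 3*0
Products: [4, -2, 0, 0]
Sum = 2.
|dot| = 2.

2


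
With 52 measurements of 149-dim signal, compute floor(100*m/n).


100*m/n = 100*52/149 ≈ 34.8993.
floor = 34.

34


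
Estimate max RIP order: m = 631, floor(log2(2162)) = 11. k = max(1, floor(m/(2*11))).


floor(log2(2162)) = 11.
2*11 = 22.
m/(2*floor(log2(n))) = 631/22 ≈ 28.6818.
floor = 28.
k = max(1, 28) = 28.

28


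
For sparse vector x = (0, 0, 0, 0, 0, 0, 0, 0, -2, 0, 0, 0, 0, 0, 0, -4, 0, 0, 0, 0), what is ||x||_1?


Non-zero entries: [(8, -2), (15, -4)]
Absolute values: [2, 4]
||x||_1 = sum = 6.

6


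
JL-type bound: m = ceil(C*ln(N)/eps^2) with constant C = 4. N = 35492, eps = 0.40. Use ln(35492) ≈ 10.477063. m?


ln(35492) ≈ 10.477063.
eps^2 = 0.40^2 = 0.16.
C*ln(N)/eps^2 ≈ 4*10.477063/0.16 ≈ 261.9266.
m = ceil(261.9266) = 262.

262


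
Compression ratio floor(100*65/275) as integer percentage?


100*m/n = 100*65/275 ≈ 23.6364.
floor = 23.

23


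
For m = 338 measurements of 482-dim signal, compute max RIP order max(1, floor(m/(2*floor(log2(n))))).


floor(log2(482)) = 8.
2*8 = 16.
m/(2*floor(log2(n))) = 338/16 ≈ 21.125.
floor = 21.
k = max(1, 21) = 21.

21


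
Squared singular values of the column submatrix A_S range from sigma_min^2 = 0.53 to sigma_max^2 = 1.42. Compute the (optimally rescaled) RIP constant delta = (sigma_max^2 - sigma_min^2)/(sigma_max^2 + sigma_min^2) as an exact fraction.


lambda_max - lambda_min = 1.42 - 0.53 = 0.89.
lambda_max + lambda_min = 1.42 + 0.53 = 1.95.
delta = 0.89/1.95 = 89/195.

89/195


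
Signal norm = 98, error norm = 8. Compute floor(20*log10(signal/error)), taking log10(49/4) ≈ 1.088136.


||x||/||e|| = 98/8 = 49/4.
log10(49/4) ≈ 1.088136.
20*log10(||x||/||e||) ≈ 20*1.088136 = 21.76272.
floor(21.76272) = 21.

21


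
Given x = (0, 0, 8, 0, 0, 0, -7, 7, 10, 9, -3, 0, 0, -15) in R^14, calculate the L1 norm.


Non-zero entries: [(2, 8), (6, -7), (7, 7), (8, 10), (9, 9), (10, -3), (13, -15)]
Absolute values: [8, 7, 7, 10, 9, 3, 15]
||x||_1 = sum = 59.

59


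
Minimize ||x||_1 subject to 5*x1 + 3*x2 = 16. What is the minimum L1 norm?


Axis intercepts:
  x1 = 16/5, x2 = 0: L1 = 16/5
  x1 = 0, x2 = 16/3: L1 = 16/3
x* = (16/5, 0)
||x*||_1 = 16/5.

16/5


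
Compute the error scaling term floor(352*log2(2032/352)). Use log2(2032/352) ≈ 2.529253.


log2(n/k) = log2(2032/352) ≈ 2.529253.
k*log2(n/k) ≈ 352*2.529253 = 890.297056.
floor(890.297056) = 890.

890


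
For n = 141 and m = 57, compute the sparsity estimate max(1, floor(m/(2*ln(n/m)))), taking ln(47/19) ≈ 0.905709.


n/m = 141/57 = 47/19.
ln(n/m) ≈ 0.905709.
2*ln(n/m) ≈ 1.811418.
m/(2*ln(n/m)) ≈ 57/1.811418 ≈ 31.4671.
floor = 31.
k_max = max(1, 31) = 31.

31


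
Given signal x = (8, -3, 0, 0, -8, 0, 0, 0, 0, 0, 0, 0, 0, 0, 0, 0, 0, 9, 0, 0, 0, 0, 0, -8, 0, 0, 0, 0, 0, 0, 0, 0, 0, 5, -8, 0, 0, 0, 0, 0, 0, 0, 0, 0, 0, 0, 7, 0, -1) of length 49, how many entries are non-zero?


Non-zero positions: [0, 1, 4, 17, 23, 33, 34, 46, 48].
Sparsity = 9.

9


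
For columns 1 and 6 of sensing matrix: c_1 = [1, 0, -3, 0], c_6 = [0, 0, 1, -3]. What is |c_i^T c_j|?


Inner product: 1*0 + 0*0 + -3*1 + 0*-3
Products: [0, 0, -3, 0]
Sum = -3.
|dot| = 3.

3


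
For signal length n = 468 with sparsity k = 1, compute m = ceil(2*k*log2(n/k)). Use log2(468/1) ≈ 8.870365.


log2(n/k) = log2(468/1) ≈ 8.870365.
2*k*log2(n/k) ≈ 2*1*8.870365 = 17.74073.
m = ceil(17.74073) = 18.

18


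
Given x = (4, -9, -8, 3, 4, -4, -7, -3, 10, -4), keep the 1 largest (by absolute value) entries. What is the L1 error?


Sorted |x_i| descending: [10, 9, 8, 7, 4, 4, 4, 4, 3, 3]
Keep top 1: [10]
Tail entries: [9, 8, 7, 4, 4, 4, 4, 3, 3]
L1 error = sum of tail = 46.

46


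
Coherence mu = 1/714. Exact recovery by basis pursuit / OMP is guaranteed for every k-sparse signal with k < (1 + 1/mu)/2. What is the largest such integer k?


1/mu = 714.
1 + 1/mu = 715.
(1 + 1/mu)/2 = 357.5 is not an integer, so k_max = floor(357.5) = 357.

357


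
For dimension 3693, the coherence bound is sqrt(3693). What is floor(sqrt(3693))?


60^2 = 3600 <= 3693 < 3721 = 61^2, so 60 <= sqrt(3693) < 61.
floor(sqrt(3693)) = 60.

60


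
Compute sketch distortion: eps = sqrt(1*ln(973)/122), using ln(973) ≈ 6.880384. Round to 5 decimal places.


ln(973) ≈ 6.880384.
1*ln(N)/m ≈ 1*6.880384/122 ≈ 0.05639659.
eps = sqrt(0.05639659) ≈ 0.2374797 ≈ 0.23748.

0.23748


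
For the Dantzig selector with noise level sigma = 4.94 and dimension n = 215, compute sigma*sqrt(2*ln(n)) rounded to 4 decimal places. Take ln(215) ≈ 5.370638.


ln(215) ≈ 5.370638.
2*ln(n) ≈ 10.741276.
sqrt(2*ln(n)) ≈ sqrt(10.741276) ≈ 3.277389.
threshold ≈ 4.94*3.277389 = 16.19030166 ≈ 16.1903.

16.1903


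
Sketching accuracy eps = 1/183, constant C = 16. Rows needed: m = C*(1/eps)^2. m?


1/eps = 183.
(1/eps)^2 = 33489.
m = 16*33489 = 535824.

535824


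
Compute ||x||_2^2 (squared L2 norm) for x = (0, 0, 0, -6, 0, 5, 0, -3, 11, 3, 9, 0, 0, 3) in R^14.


Non-zero entries: [(3, -6), (5, 5), (7, -3), (8, 11), (9, 3), (10, 9), (13, 3)]
Squares: [36, 25, 9, 121, 9, 81, 9]
||x||_2^2 = sum = 290.

290


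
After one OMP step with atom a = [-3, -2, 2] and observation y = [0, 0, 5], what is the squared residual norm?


a^T a = 17.
a^T y = 10.
coeff = 10/17 = 10/17.
||r||^2 = 325/17.

325/17


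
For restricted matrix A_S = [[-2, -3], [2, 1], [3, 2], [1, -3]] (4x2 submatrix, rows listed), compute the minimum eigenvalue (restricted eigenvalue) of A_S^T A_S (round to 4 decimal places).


A_S^T A_S = [[18, 11], [11, 23]].
trace = 41.
det = 293.
disc = trace^2 - 4*det = 1681 - 4*293 = 509.
sqrt(509) ≈ 22.561028.
lam_min = (41 - sqrt(509))/2 ≈ (41 - 22.561028)/2 = 9.219486 ≈ 9.2195.

9.2195


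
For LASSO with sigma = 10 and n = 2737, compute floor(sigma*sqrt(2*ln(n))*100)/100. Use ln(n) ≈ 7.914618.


ln(2737) ≈ 7.914618.
2*ln(n) ≈ 15.829236.
sqrt(2*ln(n)) ≈ sqrt(15.829236) ≈ 3.978597.
lambda ≈ 10*3.978597 = 39.78597.
floor(lambda*100)/100 = 39.78.

39.78


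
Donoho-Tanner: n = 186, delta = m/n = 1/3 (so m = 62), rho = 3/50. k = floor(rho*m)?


m = 1/3*186 = 62.
rho = 3/50.
rho*m = 3/50*62 = 3.72.
k = floor(3.72) = 3.

3


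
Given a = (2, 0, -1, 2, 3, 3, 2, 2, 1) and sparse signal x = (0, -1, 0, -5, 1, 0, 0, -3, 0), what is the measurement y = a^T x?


Non-zero terms: ['0*-1', '2*-5', '3*1', '2*-3']
Products: [0, -10, 3, -6]
y = sum = -13.

-13


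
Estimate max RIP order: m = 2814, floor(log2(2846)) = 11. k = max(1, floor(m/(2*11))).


floor(log2(2846)) = 11.
2*11 = 22.
m/(2*floor(log2(n))) = 2814/22 ≈ 127.9091.
floor = 127.
k = max(1, 127) = 127.

127


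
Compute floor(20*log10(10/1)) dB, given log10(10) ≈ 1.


||x||/||e|| = 10/1 = 10.
log10(10) ≈ 1.
20*log10(||x||/||e||) ≈ 20*1 = 20.
floor(20) = 20.

20


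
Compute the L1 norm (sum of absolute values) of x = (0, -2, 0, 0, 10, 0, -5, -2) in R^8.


Non-zero entries: [(1, -2), (4, 10), (6, -5), (7, -2)]
Absolute values: [2, 10, 5, 2]
||x||_1 = sum = 19.

19


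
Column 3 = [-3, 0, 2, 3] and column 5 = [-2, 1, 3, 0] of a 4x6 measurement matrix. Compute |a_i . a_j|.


Inner product: -3*-2 + 0*1 + 2*3 + 3*0
Products: [6, 0, 6, 0]
Sum = 12.
|dot| = 12.

12


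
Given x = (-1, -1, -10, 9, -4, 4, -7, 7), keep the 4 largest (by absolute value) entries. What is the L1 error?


Sorted |x_i| descending: [10, 9, 7, 7, 4, 4, 1, 1]
Keep top 4: [10, 9, 7, 7]
Tail entries: [4, 4, 1, 1]
L1 error = sum of tail = 10.

10


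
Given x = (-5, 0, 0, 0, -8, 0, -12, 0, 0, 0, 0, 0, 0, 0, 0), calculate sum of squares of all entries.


Non-zero entries: [(0, -5), (4, -8), (6, -12)]
Squares: [25, 64, 144]
||x||_2^2 = sum = 233.

233


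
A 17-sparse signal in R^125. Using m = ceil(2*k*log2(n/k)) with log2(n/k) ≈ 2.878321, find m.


log2(n/k) = log2(125/17) ≈ 2.878321.
2*k*log2(n/k) ≈ 2*17*2.878321 = 97.862914.
m = ceil(97.862914) = 98.

98


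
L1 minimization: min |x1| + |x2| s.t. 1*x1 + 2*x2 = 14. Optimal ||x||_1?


Axis intercepts:
  x1 = 14, x2 = 0: L1 = 14
  x1 = 0, x2 = 7: L1 = 7
x* = (0, 7)
||x*||_1 = 7.

7


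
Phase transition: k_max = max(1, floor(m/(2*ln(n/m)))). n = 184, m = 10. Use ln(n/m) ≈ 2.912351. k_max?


n/m = 184/10 = 92/5.
ln(n/m) ≈ 2.912351.
2*ln(n/m) ≈ 5.824702.
m/(2*ln(n/m)) ≈ 10/5.824702 ≈ 1.7168.
floor = 1.
k_max = max(1, 1) = 1.

1


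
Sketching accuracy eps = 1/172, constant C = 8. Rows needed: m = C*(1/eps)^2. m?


1/eps = 172.
(1/eps)^2 = 29584.
m = 8*29584 = 236672.

236672


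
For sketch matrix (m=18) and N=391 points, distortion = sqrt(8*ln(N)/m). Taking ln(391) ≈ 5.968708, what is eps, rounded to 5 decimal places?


ln(391) ≈ 5.968708.
8*ln(N)/m ≈ 8*5.968708/18 ≈ 2.65275911.
eps = sqrt(2.65275911) ≈ 1.6287293 ≈ 1.62873.

1.62873


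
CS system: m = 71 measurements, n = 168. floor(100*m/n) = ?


100*m/n = 100*71/168 ≈ 42.2619.
floor = 42.

42


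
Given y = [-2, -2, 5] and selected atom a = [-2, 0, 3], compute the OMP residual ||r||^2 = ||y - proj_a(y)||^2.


a^T a = 13.
a^T y = 19.
coeff = 19/13 = 19/13.
||r||^2 = 68/13.

68/13


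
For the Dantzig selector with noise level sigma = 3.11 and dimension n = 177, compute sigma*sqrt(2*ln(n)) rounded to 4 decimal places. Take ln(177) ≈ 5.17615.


ln(177) ≈ 5.17615.
2*ln(n) ≈ 10.3523.
sqrt(2*ln(n)) ≈ sqrt(10.3523) ≈ 3.217499.
threshold ≈ 3.11*3.217499 = 10.00642189 ≈ 10.0064.

10.0064


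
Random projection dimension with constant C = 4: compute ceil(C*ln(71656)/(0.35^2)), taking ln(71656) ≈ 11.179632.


ln(71656) ≈ 11.179632.
eps^2 = 0.35^2 = 0.1225.
C*ln(N)/eps^2 ≈ 4*11.179632/0.1225 ≈ 365.0492.
m = ceil(365.0492) = 366.

366


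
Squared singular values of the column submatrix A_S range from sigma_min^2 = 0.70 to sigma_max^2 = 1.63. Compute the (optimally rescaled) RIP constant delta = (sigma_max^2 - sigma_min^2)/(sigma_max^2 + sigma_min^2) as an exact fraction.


lambda_max - lambda_min = 1.63 - 0.70 = 0.93.
lambda_max + lambda_min = 1.63 + 0.70 = 2.33.
delta = 0.93/2.33 = 93/233.

93/233


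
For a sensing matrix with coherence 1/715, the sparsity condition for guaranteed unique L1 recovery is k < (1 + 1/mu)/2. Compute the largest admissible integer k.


1/mu = 715.
1 + 1/mu = 716.
(1 + 1/mu)/2 = 358 is an integer and the inequality is strict, so k_max = 358 - 1 = 357.

357


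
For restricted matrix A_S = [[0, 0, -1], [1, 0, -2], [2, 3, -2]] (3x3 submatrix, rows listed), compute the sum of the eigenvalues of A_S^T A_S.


Sum of eigenvalues of A_S^T A_S = trace(A_S^T A_S) = sum of squared column norms of A_S.
A_S^T A_S diagonal: [5, 9, 9].
trace = 5 + 9 + 9 = 23.

23


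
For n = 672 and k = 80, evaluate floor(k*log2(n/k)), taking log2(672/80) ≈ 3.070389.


log2(n/k) = log2(672/80) ≈ 3.070389.
k*log2(n/k) ≈ 80*3.070389 = 245.63112.
floor(245.63112) = 245.

245


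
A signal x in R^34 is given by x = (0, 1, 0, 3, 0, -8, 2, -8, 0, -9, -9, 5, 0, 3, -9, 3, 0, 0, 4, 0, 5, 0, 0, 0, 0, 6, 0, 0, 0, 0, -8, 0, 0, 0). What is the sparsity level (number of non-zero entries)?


Non-zero positions: [1, 3, 5, 6, 7, 9, 10, 11, 13, 14, 15, 18, 20, 25, 30].
Sparsity = 15.

15


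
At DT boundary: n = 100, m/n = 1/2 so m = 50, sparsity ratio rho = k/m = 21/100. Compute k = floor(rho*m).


m = 1/2*100 = 50.
rho = 21/100.
rho*m = 21/100*50 = 10.5.
k = floor(10.5) = 10.

10


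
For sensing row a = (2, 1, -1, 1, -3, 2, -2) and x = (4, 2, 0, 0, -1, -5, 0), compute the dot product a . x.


Non-zero terms: ['2*4', '1*2', '-3*-1', '2*-5']
Products: [8, 2, 3, -10]
y = sum = 3.

3


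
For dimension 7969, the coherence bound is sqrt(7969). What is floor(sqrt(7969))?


89^2 = 7921 <= 7969 < 8100 = 90^2, so 89 <= sqrt(7969) < 90.
floor(sqrt(7969)) = 89.

89


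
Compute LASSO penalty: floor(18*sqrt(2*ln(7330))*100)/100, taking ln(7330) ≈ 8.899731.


ln(7330) ≈ 8.899731.
2*ln(n) ≈ 17.799462.
sqrt(2*ln(n)) ≈ sqrt(17.799462) ≈ 4.218941.
lambda ≈ 18*4.218941 = 75.940938.
floor(lambda*100)/100 = 75.94.

75.94


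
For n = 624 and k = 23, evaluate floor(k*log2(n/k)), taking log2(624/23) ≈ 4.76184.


log2(n/k) = log2(624/23) ≈ 4.76184.
k*log2(n/k) ≈ 23*4.76184 = 109.52232.
floor(109.52232) = 109.

109


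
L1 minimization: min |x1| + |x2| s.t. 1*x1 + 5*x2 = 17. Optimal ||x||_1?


Axis intercepts:
  x1 = 17, x2 = 0: L1 = 17
  x1 = 0, x2 = 17/5: L1 = 17/5
x* = (0, 17/5)
||x*||_1 = 17/5.

17/5


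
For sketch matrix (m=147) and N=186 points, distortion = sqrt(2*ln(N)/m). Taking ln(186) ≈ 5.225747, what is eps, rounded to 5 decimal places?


ln(186) ≈ 5.225747.
2*ln(N)/m ≈ 2*5.225747/147 ≈ 0.0710986.
eps = sqrt(0.0710986) ≈ 0.2666432 ≈ 0.26664.

0.26664


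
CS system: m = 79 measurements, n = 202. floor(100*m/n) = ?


100*m/n = 100*79/202 ≈ 39.1089.
floor = 39.

39


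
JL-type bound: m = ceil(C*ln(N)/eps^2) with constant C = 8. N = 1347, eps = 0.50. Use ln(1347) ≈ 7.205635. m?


ln(1347) ≈ 7.205635.
eps^2 = 0.50^2 = 0.25.
C*ln(N)/eps^2 ≈ 8*7.205635/0.25 ≈ 230.5803.
m = ceil(230.5803) = 231.

231


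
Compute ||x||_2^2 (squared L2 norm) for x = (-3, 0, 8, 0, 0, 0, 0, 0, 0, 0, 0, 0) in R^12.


Non-zero entries: [(0, -3), (2, 8)]
Squares: [9, 64]
||x||_2^2 = sum = 73.

73


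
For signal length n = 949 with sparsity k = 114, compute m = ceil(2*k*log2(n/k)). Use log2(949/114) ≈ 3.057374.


log2(n/k) = log2(949/114) ≈ 3.057374.
2*k*log2(n/k) ≈ 2*114*3.057374 = 697.081272.
m = ceil(697.081272) = 698.

698


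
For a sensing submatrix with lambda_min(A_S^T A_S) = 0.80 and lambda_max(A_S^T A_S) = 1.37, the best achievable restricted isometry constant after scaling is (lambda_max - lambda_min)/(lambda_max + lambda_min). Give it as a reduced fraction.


lambda_max - lambda_min = 1.37 - 0.80 = 0.57.
lambda_max + lambda_min = 1.37 + 0.80 = 2.17.
delta = 0.57/2.17 = 57/217.

57/217


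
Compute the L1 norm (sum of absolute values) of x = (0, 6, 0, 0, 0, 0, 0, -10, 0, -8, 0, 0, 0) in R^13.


Non-zero entries: [(1, 6), (7, -10), (9, -8)]
Absolute values: [6, 10, 8]
||x||_1 = sum = 24.

24


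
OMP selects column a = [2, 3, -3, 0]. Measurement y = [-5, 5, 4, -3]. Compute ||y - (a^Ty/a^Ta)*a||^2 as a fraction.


a^T a = 22.
a^T y = -7.
coeff = -7/22 = -7/22.
||r||^2 = 1601/22.

1601/22


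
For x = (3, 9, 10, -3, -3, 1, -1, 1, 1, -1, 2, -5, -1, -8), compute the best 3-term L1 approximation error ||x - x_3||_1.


Sorted |x_i| descending: [10, 9, 8, 5, 3, 3, 3, 2, 1, 1, 1, 1, 1, 1]
Keep top 3: [10, 9, 8]
Tail entries: [5, 3, 3, 3, 2, 1, 1, 1, 1, 1, 1]
L1 error = sum of tail = 22.

22


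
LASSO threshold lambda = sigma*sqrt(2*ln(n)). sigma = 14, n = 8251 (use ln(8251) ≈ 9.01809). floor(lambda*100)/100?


ln(8251) ≈ 9.01809.
2*ln(n) ≈ 18.03618.
sqrt(2*ln(n)) ≈ sqrt(18.03618) ≈ 4.246902.
lambda ≈ 14*4.246902 = 59.456628.
floor(lambda*100)/100 = 59.45.

59.45


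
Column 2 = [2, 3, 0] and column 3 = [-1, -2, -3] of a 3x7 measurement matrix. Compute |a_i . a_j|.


Inner product: 2*-1 + 3*-2 + 0*-3
Products: [-2, -6, 0]
Sum = -8.
|dot| = 8.

8


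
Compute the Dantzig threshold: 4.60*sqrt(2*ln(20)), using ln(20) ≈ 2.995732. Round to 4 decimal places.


ln(20) ≈ 2.995732.
2*ln(n) ≈ 5.991464.
sqrt(2*ln(n)) ≈ sqrt(5.991464) ≈ 2.447747.
threshold ≈ 4.60*2.447747 = 11.2596362 ≈ 11.2596.

11.2596


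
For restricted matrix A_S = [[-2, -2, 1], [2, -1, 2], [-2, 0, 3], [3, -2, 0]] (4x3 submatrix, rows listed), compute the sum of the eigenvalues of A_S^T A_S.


Sum of eigenvalues of A_S^T A_S = trace(A_S^T A_S) = sum of squared column norms of A_S.
A_S^T A_S diagonal: [21, 9, 14].
trace = 21 + 9 + 14 = 44.

44


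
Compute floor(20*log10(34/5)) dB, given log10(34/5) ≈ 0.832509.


||x||/||e|| = 34/5.
log10(34/5) ≈ 0.832509.
20*log10(||x||/||e||) ≈ 20*0.832509 = 16.65018.
floor(16.65018) = 16.

16


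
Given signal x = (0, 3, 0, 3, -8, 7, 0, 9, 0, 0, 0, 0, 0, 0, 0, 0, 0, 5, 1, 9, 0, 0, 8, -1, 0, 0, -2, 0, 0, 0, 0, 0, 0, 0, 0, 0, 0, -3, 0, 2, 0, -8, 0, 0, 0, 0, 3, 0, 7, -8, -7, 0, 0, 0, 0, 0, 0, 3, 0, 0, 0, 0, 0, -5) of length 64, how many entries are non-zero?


Non-zero positions: [1, 3, 4, 5, 7, 17, 18, 19, 22, 23, 26, 37, 39, 41, 46, 48, 49, 50, 57, 63].
Sparsity = 20.

20


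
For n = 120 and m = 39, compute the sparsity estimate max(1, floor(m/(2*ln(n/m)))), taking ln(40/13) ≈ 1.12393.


n/m = 120/39 = 40/13.
ln(n/m) ≈ 1.12393.
2*ln(n/m) ≈ 2.24786.
m/(2*ln(n/m)) ≈ 39/2.24786 ≈ 17.3498.
floor = 17.
k_max = max(1, 17) = 17.

17


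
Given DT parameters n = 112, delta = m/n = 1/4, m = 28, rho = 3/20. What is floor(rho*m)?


m = 1/4*112 = 28.
rho = 3/20.
rho*m = 3/20*28 = 4.2.
k = floor(4.2) = 4.

4


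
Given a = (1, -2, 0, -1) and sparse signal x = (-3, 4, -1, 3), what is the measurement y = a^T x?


Non-zero terms: ['1*-3', '-2*4', '0*-1', '-1*3']
Products: [-3, -8, 0, -3]
y = sum = -14.

-14


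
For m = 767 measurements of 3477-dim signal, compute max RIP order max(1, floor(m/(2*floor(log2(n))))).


floor(log2(3477)) = 11.
2*11 = 22.
m/(2*floor(log2(n))) = 767/22 ≈ 34.8636.
floor = 34.
k = max(1, 34) = 34.

34


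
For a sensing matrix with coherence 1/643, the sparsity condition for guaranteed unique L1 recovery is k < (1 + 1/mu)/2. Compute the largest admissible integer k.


1/mu = 643.
1 + 1/mu = 644.
(1 + 1/mu)/2 = 322 is an integer and the inequality is strict, so k_max = 322 - 1 = 321.

321


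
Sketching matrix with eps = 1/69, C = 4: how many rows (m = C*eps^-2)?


1/eps = 69.
(1/eps)^2 = 4761.
m = 4*4761 = 19044.

19044


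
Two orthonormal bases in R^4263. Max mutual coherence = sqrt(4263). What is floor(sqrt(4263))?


65^2 = 4225 <= 4263 < 4356 = 66^2, so 65 <= sqrt(4263) < 66.
floor(sqrt(4263)) = 65.

65


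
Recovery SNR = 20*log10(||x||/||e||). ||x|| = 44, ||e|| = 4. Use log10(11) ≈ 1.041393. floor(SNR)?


||x||/||e|| = 44/4 = 11.
log10(11) ≈ 1.041393.
20*log10(||x||/||e||) ≈ 20*1.041393 = 20.82786.
floor(20.82786) = 20.

20


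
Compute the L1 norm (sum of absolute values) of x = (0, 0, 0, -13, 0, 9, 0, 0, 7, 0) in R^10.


Non-zero entries: [(3, -13), (5, 9), (8, 7)]
Absolute values: [13, 9, 7]
||x||_1 = sum = 29.

29


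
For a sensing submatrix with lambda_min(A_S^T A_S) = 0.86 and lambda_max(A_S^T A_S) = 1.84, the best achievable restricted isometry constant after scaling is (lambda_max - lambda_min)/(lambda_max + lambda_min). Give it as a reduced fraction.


lambda_max - lambda_min = 1.84 - 0.86 = 0.98.
lambda_max + lambda_min = 1.84 + 0.86 = 2.70.
delta = 0.98/2.70 = 98/270 = 49/135.

49/135


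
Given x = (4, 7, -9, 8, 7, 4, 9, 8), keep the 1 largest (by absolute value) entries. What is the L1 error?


Sorted |x_i| descending: [9, 9, 8, 8, 7, 7, 4, 4]
Keep top 1: [9]
Tail entries: [9, 8, 8, 7, 7, 4, 4]
L1 error = sum of tail = 47.

47


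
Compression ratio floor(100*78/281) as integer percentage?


100*m/n = 100*78/281 ≈ 27.758.
floor = 27.

27


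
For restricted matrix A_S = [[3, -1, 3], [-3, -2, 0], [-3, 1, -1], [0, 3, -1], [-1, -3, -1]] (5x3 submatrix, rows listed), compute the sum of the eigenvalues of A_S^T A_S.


Sum of eigenvalues of A_S^T A_S = trace(A_S^T A_S) = sum of squared column norms of A_S.
A_S^T A_S diagonal: [28, 24, 12].
trace = 28 + 24 + 12 = 64.

64


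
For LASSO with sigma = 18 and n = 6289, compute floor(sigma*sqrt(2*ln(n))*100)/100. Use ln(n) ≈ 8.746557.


ln(6289) ≈ 8.746557.
2*ln(n) ≈ 17.493114.
sqrt(2*ln(n)) ≈ sqrt(17.493114) ≈ 4.182477.
lambda ≈ 18*4.182477 = 75.284586.
floor(lambda*100)/100 = 75.28.

75.28


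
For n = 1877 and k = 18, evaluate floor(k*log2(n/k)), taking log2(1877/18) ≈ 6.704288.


log2(n/k) = log2(1877/18) ≈ 6.704288.
k*log2(n/k) ≈ 18*6.704288 = 120.677184.
floor(120.677184) = 120.

120


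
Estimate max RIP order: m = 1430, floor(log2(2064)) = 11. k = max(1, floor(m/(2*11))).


floor(log2(2064)) = 11.
2*11 = 22.
m/(2*floor(log2(n))) = 1430/22 ≈ 65.0.
floor = 65.
k = max(1, 65) = 65.

65


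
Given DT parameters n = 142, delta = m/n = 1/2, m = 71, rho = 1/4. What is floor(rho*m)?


m = 1/2*142 = 71.
rho = 1/4.
rho*m = 1/4*71 = 17.75.
k = floor(17.75) = 17.

17


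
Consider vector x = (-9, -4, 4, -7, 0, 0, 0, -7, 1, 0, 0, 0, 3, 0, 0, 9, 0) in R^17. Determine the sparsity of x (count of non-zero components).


Non-zero positions: [0, 1, 2, 3, 7, 8, 12, 15].
Sparsity = 8.

8


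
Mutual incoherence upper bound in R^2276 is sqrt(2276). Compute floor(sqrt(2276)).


47^2 = 2209 <= 2276 < 2304 = 48^2, so 47 <= sqrt(2276) < 48.
floor(sqrt(2276)) = 47.

47


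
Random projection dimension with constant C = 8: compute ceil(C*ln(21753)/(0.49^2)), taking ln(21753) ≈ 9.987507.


ln(21753) ≈ 9.987507.
eps^2 = 0.49^2 = 0.2401.
C*ln(N)/eps^2 ≈ 8*9.987507/0.2401 ≈ 332.7782.
m = ceil(332.7782) = 333.

333


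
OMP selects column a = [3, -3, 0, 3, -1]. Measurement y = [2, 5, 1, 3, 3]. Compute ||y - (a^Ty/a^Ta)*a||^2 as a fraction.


a^T a = 28.
a^T y = -3.
coeff = -3/28 = -3/28.
||r||^2 = 1335/28.

1335/28


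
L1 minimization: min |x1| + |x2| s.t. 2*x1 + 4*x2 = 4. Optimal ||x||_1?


Axis intercepts:
  x1 = 2, x2 = 0: L1 = 2
  x1 = 0, x2 = 1: L1 = 1
x* = (0, 1)
||x*||_1 = 1.

1


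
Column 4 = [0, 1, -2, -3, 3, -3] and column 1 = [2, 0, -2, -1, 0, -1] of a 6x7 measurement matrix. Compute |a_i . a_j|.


Inner product: 0*2 + 1*0 + -2*-2 + -3*-1 + 3*0 + -3*-1
Products: [0, 0, 4, 3, 0, 3]
Sum = 10.
|dot| = 10.

10


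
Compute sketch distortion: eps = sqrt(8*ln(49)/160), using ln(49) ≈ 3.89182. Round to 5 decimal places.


ln(49) ≈ 3.89182.
8*ln(N)/m ≈ 8*3.89182/160 ≈ 0.194591.
eps = sqrt(0.194591) ≈ 0.4411247 ≈ 0.44112.

0.44112


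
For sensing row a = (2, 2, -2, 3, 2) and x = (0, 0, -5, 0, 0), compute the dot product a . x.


Non-zero terms: ['-2*-5']
Products: [10]
y = sum = 10.

10


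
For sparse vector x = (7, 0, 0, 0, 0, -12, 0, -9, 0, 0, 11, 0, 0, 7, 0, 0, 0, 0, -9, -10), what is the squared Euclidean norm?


Non-zero entries: [(0, 7), (5, -12), (7, -9), (10, 11), (13, 7), (18, -9), (19, -10)]
Squares: [49, 144, 81, 121, 49, 81, 100]
||x||_2^2 = sum = 625.

625


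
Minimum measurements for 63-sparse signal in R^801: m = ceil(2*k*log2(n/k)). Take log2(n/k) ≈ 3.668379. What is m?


log2(n/k) = log2(801/63) ≈ 3.668379.
2*k*log2(n/k) ≈ 2*63*3.668379 = 462.215754.
m = ceil(462.215754) = 463.

463


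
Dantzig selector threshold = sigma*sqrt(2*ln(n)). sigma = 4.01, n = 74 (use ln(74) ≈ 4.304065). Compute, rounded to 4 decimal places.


ln(74) ≈ 4.304065.
2*ln(n) ≈ 8.60813.
sqrt(2*ln(n)) ≈ sqrt(8.60813) ≈ 2.933961.
threshold ≈ 4.01*2.933961 = 11.76518361 ≈ 11.7652.

11.7652


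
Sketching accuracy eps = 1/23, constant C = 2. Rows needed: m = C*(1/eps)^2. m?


1/eps = 23.
(1/eps)^2 = 529.
m = 2*529 = 1058.

1058


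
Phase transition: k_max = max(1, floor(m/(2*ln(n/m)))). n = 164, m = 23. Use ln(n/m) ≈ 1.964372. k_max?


n/m = 164/23.
ln(n/m) ≈ 1.964372.
2*ln(n/m) ≈ 3.928744.
m/(2*ln(n/m)) ≈ 23/3.928744 ≈ 5.8543.
floor = 5.
k_max = max(1, 5) = 5.

5


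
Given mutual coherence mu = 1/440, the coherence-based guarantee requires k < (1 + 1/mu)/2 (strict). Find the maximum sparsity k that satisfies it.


1/mu = 440.
1 + 1/mu = 441.
(1 + 1/mu)/2 = 220.5 is not an integer, so k_max = floor(220.5) = 220.

220


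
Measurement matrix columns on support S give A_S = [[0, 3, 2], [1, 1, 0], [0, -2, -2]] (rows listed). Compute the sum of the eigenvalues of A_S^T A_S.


Sum of eigenvalues of A_S^T A_S = trace(A_S^T A_S) = sum of squared column norms of A_S.
A_S^T A_S diagonal: [1, 14, 8].
trace = 1 + 14 + 8 = 23.

23


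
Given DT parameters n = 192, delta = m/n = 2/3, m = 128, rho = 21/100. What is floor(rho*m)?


m = 2/3*192 = 128.
rho = 21/100.
rho*m = 21/100*128 = 26.88.
k = floor(26.88) = 26.

26


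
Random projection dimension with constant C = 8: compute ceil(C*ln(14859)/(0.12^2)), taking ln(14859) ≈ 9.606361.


ln(14859) ≈ 9.606361.
eps^2 = 0.12^2 = 0.0144.
C*ln(N)/eps^2 ≈ 8*9.606361/0.0144 ≈ 5336.8672.
m = ceil(5336.8672) = 5337.

5337


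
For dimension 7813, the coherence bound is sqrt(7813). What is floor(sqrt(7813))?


88^2 = 7744 <= 7813 < 7921 = 89^2, so 88 <= sqrt(7813) < 89.
floor(sqrt(7813)) = 88.

88


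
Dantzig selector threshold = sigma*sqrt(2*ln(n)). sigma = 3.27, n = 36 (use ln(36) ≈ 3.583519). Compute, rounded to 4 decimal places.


ln(36) ≈ 3.583519.
2*ln(n) ≈ 7.167038.
sqrt(2*ln(n)) ≈ sqrt(7.167038) ≈ 2.677132.
threshold ≈ 3.27*2.677132 = 8.75422164 ≈ 8.7542.

8.7542


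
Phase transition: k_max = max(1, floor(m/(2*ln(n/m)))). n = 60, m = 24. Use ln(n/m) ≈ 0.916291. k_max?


n/m = 60/24 = 5/2.
ln(n/m) ≈ 0.916291.
2*ln(n/m) ≈ 1.832582.
m/(2*ln(n/m)) ≈ 24/1.832582 ≈ 13.0963.
floor = 13.
k_max = max(1, 13) = 13.

13


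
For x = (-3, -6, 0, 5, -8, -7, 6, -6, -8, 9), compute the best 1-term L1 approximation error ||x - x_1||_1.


Sorted |x_i| descending: [9, 8, 8, 7, 6, 6, 6, 5, 3, 0]
Keep top 1: [9]
Tail entries: [8, 8, 7, 6, 6, 6, 5, 3, 0]
L1 error = sum of tail = 49.

49


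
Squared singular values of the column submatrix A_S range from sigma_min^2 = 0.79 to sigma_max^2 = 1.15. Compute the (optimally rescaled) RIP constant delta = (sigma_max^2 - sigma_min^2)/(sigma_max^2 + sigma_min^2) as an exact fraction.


lambda_max - lambda_min = 1.15 - 0.79 = 0.36.
lambda_max + lambda_min = 1.15 + 0.79 = 1.94.
delta = 0.36/1.94 = 36/194 = 18/97.

18/97


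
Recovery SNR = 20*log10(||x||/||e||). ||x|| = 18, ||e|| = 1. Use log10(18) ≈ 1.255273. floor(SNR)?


||x||/||e|| = 18/1 = 18.
log10(18) ≈ 1.255273.
20*log10(||x||/||e||) ≈ 20*1.255273 = 25.10546.
floor(25.10546) = 25.

25


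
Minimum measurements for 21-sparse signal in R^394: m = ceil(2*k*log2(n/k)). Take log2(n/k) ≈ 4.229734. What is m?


log2(n/k) = log2(394/21) ≈ 4.229734.
2*k*log2(n/k) ≈ 2*21*4.229734 = 177.648828.
m = ceil(177.648828) = 178.

178


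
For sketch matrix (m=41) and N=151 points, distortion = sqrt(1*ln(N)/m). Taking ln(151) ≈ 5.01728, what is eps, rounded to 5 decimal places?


ln(151) ≈ 5.01728.
1*ln(N)/m ≈ 1*5.01728/41 ≈ 0.12237268.
eps = sqrt(0.12237268) ≈ 0.3498181 ≈ 0.34982.

0.34982


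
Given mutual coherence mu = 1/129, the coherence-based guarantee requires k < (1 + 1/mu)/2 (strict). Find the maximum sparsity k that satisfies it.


1/mu = 129.
1 + 1/mu = 130.
(1 + 1/mu)/2 = 65 is an integer and the inequality is strict, so k_max = 65 - 1 = 64.

64


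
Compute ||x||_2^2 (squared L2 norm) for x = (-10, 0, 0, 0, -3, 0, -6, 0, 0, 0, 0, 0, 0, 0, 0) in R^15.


Non-zero entries: [(0, -10), (4, -3), (6, -6)]
Squares: [100, 9, 36]
||x||_2^2 = sum = 145.

145


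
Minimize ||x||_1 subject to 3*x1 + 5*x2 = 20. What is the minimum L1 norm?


Axis intercepts:
  x1 = 20/3, x2 = 0: L1 = 20/3
  x1 = 0, x2 = 4: L1 = 4
x* = (0, 4)
||x*||_1 = 4.

4


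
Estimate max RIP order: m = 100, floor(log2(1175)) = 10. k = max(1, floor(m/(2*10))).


floor(log2(1175)) = 10.
2*10 = 20.
m/(2*floor(log2(n))) = 100/20 ≈ 5.0.
floor = 5.
k = max(1, 5) = 5.

5


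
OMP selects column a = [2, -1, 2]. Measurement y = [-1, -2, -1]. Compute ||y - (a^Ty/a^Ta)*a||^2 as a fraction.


a^T a = 9.
a^T y = -2.
coeff = -2/9 = -2/9.
||r||^2 = 50/9.

50/9


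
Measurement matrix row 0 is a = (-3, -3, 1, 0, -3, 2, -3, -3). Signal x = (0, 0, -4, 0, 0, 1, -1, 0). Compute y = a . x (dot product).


Non-zero terms: ['1*-4', '2*1', '-3*-1']
Products: [-4, 2, 3]
y = sum = 1.

1


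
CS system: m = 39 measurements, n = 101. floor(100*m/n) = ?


100*m/n = 100*39/101 ≈ 38.6139.
floor = 38.

38


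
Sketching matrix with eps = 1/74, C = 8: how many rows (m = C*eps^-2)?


1/eps = 74.
(1/eps)^2 = 5476.
m = 8*5476 = 43808.

43808


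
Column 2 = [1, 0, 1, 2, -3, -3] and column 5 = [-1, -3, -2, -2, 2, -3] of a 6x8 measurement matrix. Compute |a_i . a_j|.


Inner product: 1*-1 + 0*-3 + 1*-2 + 2*-2 + -3*2 + -3*-3
Products: [-1, 0, -2, -4, -6, 9]
Sum = -4.
|dot| = 4.

4


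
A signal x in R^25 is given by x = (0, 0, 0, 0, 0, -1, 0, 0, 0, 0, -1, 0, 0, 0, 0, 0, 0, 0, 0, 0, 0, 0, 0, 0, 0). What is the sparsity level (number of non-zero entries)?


Non-zero positions: [5, 10].
Sparsity = 2.

2


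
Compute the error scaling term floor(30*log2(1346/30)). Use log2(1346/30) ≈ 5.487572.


log2(n/k) = log2(1346/30) ≈ 5.487572.
k*log2(n/k) ≈ 30*5.487572 = 164.62716.
floor(164.62716) = 164.

164


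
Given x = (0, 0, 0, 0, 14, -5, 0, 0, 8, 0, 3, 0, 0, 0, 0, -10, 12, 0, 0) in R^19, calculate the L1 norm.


Non-zero entries: [(4, 14), (5, -5), (8, 8), (10, 3), (15, -10), (16, 12)]
Absolute values: [14, 5, 8, 3, 10, 12]
||x||_1 = sum = 52.

52


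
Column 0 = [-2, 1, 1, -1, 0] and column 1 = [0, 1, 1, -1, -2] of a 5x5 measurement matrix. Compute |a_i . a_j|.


Inner product: -2*0 + 1*1 + 1*1 + -1*-1 + 0*-2
Products: [0, 1, 1, 1, 0]
Sum = 3.
|dot| = 3.

3


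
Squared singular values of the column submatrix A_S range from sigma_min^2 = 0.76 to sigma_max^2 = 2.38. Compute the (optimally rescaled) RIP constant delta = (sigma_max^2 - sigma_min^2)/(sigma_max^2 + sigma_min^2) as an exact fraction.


lambda_max - lambda_min = 2.38 - 0.76 = 1.62.
lambda_max + lambda_min = 2.38 + 0.76 = 3.14.
delta = 1.62/3.14 = 162/314 = 81/157.

81/157


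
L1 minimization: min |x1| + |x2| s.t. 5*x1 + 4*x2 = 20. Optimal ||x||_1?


Axis intercepts:
  x1 = 4, x2 = 0: L1 = 4
  x1 = 0, x2 = 5: L1 = 5
x* = (4, 0)
||x*||_1 = 4.

4


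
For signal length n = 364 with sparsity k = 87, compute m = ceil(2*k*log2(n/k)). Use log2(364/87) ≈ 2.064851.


log2(n/k) = log2(364/87) ≈ 2.064851.
2*k*log2(n/k) ≈ 2*87*2.064851 = 359.284074.
m = ceil(359.284074) = 360.

360


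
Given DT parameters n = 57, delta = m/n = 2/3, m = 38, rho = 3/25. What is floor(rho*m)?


m = 2/3*57 = 38.
rho = 3/25.
rho*m = 3/25*38 = 4.56.
k = floor(4.56) = 4.

4


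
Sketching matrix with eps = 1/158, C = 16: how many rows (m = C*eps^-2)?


1/eps = 158.
(1/eps)^2 = 24964.
m = 16*24964 = 399424.

399424


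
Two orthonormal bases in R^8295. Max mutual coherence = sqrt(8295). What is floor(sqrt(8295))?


91^2 = 8281 <= 8295 < 8464 = 92^2, so 91 <= sqrt(8295) < 92.
floor(sqrt(8295)) = 91.

91


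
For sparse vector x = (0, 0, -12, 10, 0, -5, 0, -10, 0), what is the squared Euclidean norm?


Non-zero entries: [(2, -12), (3, 10), (5, -5), (7, -10)]
Squares: [144, 100, 25, 100]
||x||_2^2 = sum = 369.

369


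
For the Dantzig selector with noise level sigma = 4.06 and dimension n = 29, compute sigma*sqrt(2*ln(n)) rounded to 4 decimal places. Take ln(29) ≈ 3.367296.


ln(29) ≈ 3.367296.
2*ln(n) ≈ 6.734592.
sqrt(2*ln(n)) ≈ sqrt(6.734592) ≈ 2.595109.
threshold ≈ 4.06*2.595109 = 10.53614254 ≈ 10.5361.

10.5361


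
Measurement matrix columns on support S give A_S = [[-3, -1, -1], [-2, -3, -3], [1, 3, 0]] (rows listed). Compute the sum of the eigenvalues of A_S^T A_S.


Sum of eigenvalues of A_S^T A_S = trace(A_S^T A_S) = sum of squared column norms of A_S.
A_S^T A_S diagonal: [14, 19, 10].
trace = 14 + 19 + 10 = 43.

43


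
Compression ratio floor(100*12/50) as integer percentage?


100*m/n = 100*12/50 ≈ 24.0.
floor = 24.

24


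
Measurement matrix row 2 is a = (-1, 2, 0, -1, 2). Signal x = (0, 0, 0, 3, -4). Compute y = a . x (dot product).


Non-zero terms: ['-1*3', '2*-4']
Products: [-3, -8]
y = sum = -11.

-11


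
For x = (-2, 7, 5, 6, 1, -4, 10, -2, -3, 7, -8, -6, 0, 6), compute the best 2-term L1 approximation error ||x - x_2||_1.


Sorted |x_i| descending: [10, 8, 7, 7, 6, 6, 6, 5, 4, 3, 2, 2, 1, 0]
Keep top 2: [10, 8]
Tail entries: [7, 7, 6, 6, 6, 5, 4, 3, 2, 2, 1, 0]
L1 error = sum of tail = 49.

49


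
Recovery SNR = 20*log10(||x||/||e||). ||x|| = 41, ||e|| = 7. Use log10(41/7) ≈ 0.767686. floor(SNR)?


||x||/||e|| = 41/7.
log10(41/7) ≈ 0.767686.
20*log10(||x||/||e||) ≈ 20*0.767686 = 15.35372.
floor(15.35372) = 15.

15


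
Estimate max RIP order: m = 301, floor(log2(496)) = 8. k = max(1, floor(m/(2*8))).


floor(log2(496)) = 8.
2*8 = 16.
m/(2*floor(log2(n))) = 301/16 ≈ 18.8125.
floor = 18.
k = max(1, 18) = 18.

18


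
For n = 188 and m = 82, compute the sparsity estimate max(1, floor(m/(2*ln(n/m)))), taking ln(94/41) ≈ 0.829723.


n/m = 188/82 = 94/41.
ln(n/m) ≈ 0.829723.
2*ln(n/m) ≈ 1.659446.
m/(2*ln(n/m)) ≈ 82/1.659446 ≈ 49.4141.
floor = 49.
k_max = max(1, 49) = 49.

49


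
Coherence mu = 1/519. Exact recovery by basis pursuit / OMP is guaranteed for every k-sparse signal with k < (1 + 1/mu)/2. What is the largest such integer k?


1/mu = 519.
1 + 1/mu = 520.
(1 + 1/mu)/2 = 260 is an integer and the inequality is strict, so k_max = 260 - 1 = 259.

259


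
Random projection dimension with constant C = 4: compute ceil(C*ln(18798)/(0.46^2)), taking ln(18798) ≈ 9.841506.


ln(18798) ≈ 9.841506.
eps^2 = 0.46^2 = 0.2116.
C*ln(N)/eps^2 ≈ 4*9.841506/0.2116 ≈ 186.0398.
m = ceil(186.0398) = 187.

187


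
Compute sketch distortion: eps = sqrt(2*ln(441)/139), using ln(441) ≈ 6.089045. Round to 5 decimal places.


ln(441) ≈ 6.089045.
2*ln(N)/m ≈ 2*6.089045/139 ≈ 0.08761216.
eps = sqrt(0.08761216) ≈ 0.2959935 ≈ 0.29599.

0.29599


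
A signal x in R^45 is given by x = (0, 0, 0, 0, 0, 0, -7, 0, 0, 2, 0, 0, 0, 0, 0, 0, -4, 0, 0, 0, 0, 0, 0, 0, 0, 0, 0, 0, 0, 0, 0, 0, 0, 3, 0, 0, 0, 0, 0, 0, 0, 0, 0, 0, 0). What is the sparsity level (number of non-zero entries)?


Non-zero positions: [6, 9, 16, 33].
Sparsity = 4.

4


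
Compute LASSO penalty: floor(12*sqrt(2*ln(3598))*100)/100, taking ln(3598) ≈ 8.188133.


ln(3598) ≈ 8.188133.
2*ln(n) ≈ 16.376266.
sqrt(2*ln(n)) ≈ sqrt(16.376266) ≈ 4.04676.
lambda ≈ 12*4.04676 = 48.56112.
floor(lambda*100)/100 = 48.56.

48.56


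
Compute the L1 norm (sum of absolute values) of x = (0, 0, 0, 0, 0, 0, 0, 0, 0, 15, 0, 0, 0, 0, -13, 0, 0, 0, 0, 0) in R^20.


Non-zero entries: [(9, 15), (14, -13)]
Absolute values: [15, 13]
||x||_1 = sum = 28.

28


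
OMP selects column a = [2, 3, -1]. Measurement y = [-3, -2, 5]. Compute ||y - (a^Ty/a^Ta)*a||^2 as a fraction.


a^T a = 14.
a^T y = -17.
coeff = -17/14 = -17/14.
||r||^2 = 243/14.

243/14


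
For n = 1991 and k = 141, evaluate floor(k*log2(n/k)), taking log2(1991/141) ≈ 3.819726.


log2(n/k) = log2(1991/141) ≈ 3.819726.
k*log2(n/k) ≈ 141*3.819726 = 538.581366.
floor(538.581366) = 538.

538


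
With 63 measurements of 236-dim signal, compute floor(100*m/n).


100*m/n = 100*63/236 ≈ 26.6949.
floor = 26.

26


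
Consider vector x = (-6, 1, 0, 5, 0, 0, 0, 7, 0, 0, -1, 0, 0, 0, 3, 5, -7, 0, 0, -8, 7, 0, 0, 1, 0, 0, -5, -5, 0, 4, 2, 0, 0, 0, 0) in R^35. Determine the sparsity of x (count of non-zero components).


Non-zero positions: [0, 1, 3, 7, 10, 14, 15, 16, 19, 20, 23, 26, 27, 29, 30].
Sparsity = 15.

15


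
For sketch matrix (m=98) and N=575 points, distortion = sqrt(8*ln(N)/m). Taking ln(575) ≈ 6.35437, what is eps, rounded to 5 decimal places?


ln(575) ≈ 6.35437.
8*ln(N)/m ≈ 8*6.35437/98 ≈ 0.51872408.
eps = sqrt(0.51872408) ≈ 0.720225 ≈ 0.72023.

0.72023


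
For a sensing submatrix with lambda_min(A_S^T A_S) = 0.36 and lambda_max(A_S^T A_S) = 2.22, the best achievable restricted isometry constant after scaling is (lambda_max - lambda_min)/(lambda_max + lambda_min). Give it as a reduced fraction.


lambda_max - lambda_min = 2.22 - 0.36 = 1.86.
lambda_max + lambda_min = 2.22 + 0.36 = 2.58.
delta = 1.86/2.58 = 186/258 = 31/43.

31/43


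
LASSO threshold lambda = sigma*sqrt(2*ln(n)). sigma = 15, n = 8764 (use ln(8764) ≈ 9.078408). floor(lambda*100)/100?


ln(8764) ≈ 9.078408.
2*ln(n) ≈ 18.156816.
sqrt(2*ln(n)) ≈ sqrt(18.156816) ≈ 4.261082.
lambda ≈ 15*4.261082 = 63.91623.
floor(lambda*100)/100 = 63.91.

63.91


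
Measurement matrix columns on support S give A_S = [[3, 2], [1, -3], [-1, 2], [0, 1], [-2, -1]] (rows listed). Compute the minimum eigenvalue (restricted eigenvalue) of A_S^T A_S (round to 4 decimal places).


A_S^T A_S = [[15, 3], [3, 19]].
trace = 34.
det = 276.
disc = trace^2 - 4*det = 1156 - 4*276 = 52.
sqrt(52) ≈ 7.211103.
lam_min = (34 - sqrt(52))/2 ≈ (34 - 7.211103)/2 = 13.3944485 ≈ 13.3944.

13.3944


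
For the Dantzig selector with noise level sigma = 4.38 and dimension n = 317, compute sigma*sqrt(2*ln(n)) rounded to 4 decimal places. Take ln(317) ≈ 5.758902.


ln(317) ≈ 5.758902.
2*ln(n) ≈ 11.517804.
sqrt(2*ln(n)) ≈ sqrt(11.517804) ≈ 3.393789.
threshold ≈ 4.38*3.393789 = 14.86479582 ≈ 14.8648.

14.8648


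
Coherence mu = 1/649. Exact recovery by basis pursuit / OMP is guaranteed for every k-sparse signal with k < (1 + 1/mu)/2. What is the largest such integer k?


1/mu = 649.
1 + 1/mu = 650.
(1 + 1/mu)/2 = 325 is an integer and the inequality is strict, so k_max = 325 - 1 = 324.

324


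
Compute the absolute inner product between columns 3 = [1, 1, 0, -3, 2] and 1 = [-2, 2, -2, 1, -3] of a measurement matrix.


Inner product: 1*-2 + 1*2 + 0*-2 + -3*1 + 2*-3
Products: [-2, 2, 0, -3, -6]
Sum = -9.
|dot| = 9.

9


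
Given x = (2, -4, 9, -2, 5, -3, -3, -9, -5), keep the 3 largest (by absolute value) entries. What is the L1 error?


Sorted |x_i| descending: [9, 9, 5, 5, 4, 3, 3, 2, 2]
Keep top 3: [9, 9, 5]
Tail entries: [5, 4, 3, 3, 2, 2]
L1 error = sum of tail = 19.

19


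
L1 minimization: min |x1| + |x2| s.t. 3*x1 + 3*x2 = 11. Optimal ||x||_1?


Axis intercepts:
  x1 = 11/3, x2 = 0: L1 = 11/3
  x1 = 0, x2 = 11/3: L1 = 11/3
x* = (11/3, 0)
||x*||_1 = 11/3.

11/3


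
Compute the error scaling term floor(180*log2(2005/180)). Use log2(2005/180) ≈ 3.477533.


log2(n/k) = log2(2005/180) ≈ 3.477533.
k*log2(n/k) ≈ 180*3.477533 = 625.95594.
floor(625.95594) = 625.

625


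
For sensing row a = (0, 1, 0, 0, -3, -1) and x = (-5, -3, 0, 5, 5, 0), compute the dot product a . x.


Non-zero terms: ['0*-5', '1*-3', '0*5', '-3*5']
Products: [0, -3, 0, -15]
y = sum = -18.

-18


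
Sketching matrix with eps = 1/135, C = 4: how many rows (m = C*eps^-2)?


1/eps = 135.
(1/eps)^2 = 18225.
m = 4*18225 = 72900.

72900


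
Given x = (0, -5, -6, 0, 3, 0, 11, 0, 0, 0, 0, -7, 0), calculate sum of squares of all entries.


Non-zero entries: [(1, -5), (2, -6), (4, 3), (6, 11), (11, -7)]
Squares: [25, 36, 9, 121, 49]
||x||_2^2 = sum = 240.

240


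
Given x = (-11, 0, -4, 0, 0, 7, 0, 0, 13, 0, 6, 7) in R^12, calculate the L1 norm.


Non-zero entries: [(0, -11), (2, -4), (5, 7), (8, 13), (10, 6), (11, 7)]
Absolute values: [11, 4, 7, 13, 6, 7]
||x||_1 = sum = 48.

48


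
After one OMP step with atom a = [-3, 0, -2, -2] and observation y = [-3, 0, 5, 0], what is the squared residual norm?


a^T a = 17.
a^T y = -1.
coeff = -1/17 = -1/17.
||r||^2 = 577/17.

577/17
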